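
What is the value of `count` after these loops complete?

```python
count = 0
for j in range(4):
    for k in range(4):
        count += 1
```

4 * 4 = 16
`count` takes the values: 0 → 1 → 2 → 3 → 4 → 5 → 6 → 7 → 8 → 9 → 10 → 11 → 12 → 13 → 14 → 15 → 16

Answer: 16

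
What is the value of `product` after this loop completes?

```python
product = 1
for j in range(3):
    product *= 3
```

3^3 = 27
`product` takes the values: 1 → 3 → 9 → 27

Answer: 27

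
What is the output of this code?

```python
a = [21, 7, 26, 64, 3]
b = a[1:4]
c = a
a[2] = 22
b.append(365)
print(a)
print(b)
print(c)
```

Key concept: slice vs alias.
Step by step:
`a = [21, 7, 26, 64, 3]` → a = [21, 7, 26, 64, 3]
`b = a[1:4]` → b = [7, 26, 64]
`c = a` → c = [21, 7, 26, 64, 3] (same object as a)
`a[2] = 22` → a = [21, 7, 22, 64, 3] (same object as c); c = [21, 7, 22, 64, 3] (same object as a)
`b.append(365)` → b = [7, 26, 64, 365]
`print(a)` → prints [21, 7, 22, 64, 3]
`print(b)` → prints [7, 26, 64, 365]
`print(c)` → prints [21, 7, 22, 64, 3]

Answer:
[21, 7, 22, 64, 3]
[7, 26, 64, 365]
[21, 7, 22, 64, 3]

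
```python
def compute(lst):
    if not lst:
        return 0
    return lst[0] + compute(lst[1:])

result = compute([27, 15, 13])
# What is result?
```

27 + 15 + 13 + 0 = 55

Answer: 55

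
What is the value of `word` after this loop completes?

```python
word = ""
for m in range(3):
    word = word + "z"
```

Repeat 'z' 3 times
`word` takes the values: "" → "z" → "zz" → "zzz"

Answer: "zzz"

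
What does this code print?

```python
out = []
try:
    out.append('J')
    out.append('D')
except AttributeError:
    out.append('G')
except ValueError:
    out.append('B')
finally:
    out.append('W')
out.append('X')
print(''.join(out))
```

Execution trace: 'J' (try body) → 'D' (try body, no exception) → 'W' (finally) → 'X' (after the try/except). Output: JDWX

Answer: JDWX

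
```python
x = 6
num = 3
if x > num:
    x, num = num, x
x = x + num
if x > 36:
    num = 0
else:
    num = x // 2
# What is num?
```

Trace:
`x = 6` → x = 6
`num = 3` → num = 3
`if x > num: ...` → x > num is True → x = 3; num = 6
`x = x + num` → x = 9
`if x > 36: ...` → x > 36 is False, take else branch → num = 4
So num = 4

Answer: 4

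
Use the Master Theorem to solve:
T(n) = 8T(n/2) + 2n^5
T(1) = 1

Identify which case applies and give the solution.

a=8, b=2, f(n)=2n^5. log_2(8) = 3. Since c=5 > 3 and the regularity condition holds (8(n/2)^5 = (8/2^5)n^5 with 8/2^5 < 1), Case 3 applies: T(n) = Θ(f(n)) = O(n^5).

Answer: O(n^5) - Case 3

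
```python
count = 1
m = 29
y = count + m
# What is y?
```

Trace:
`count = 1` → count = 1
`m = 29` → m = 29
`y = count + m` → y = 30
So y = 30

Answer: 30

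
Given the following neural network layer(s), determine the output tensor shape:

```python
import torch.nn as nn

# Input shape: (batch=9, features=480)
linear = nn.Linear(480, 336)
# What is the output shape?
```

Input: (9, 480) -> Output: (9, 336)

Answer: (9, 336)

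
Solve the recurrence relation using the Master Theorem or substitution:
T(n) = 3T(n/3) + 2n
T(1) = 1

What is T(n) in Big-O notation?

By Master Theorem: a=3, b=3, f(n)=2n. Since log_3(3) = 1 and f(n) = Θ(n^1), Case 2 applies. T(n) = O(n log n).

Answer: O(n log n)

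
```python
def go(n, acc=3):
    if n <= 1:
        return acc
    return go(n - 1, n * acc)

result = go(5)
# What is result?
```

Accumulator trace (n, acc): (5, 3) -> (4, 15) -> (3, 60) -> (2, 180) -> (1, 360) -> return 360

Answer: 360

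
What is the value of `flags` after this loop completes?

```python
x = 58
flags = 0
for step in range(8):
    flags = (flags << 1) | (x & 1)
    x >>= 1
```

Reverse lowest 8 bits of 58
`flags` takes the values: 0 → 1 → 2 → 5 → 11 → 23 → 46 → 92

Answer: 92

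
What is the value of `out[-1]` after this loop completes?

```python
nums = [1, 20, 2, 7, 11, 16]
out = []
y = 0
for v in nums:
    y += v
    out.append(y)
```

Cumulative sum ends at 57
`out` takes the values: [] → [1] → [1, 21] → [1, 21, 23] → [1, 21, 23, 30] → [1, 21, 23, 30, 41] → [1, 21, 23, 30, 41, 57]
So `out[-1]` = 57

Answer: 57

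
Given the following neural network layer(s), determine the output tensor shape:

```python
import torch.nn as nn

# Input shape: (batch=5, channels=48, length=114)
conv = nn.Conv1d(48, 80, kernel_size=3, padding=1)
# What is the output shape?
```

Input: (5, 48, 114) -> Output: (5, 80, 114)

Answer: (5, 80, 114)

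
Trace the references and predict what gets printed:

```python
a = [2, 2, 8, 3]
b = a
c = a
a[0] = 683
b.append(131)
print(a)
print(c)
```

Key concept: multiple aliases.
Step by step:
`a = [2, 2, 8, 3]` → a = [2, 2, 8, 3]
`b = a` → b = [2, 2, 8, 3] (same object as a)
`c = a` → c = [2, 2, 8, 3] (same object as a, b)
`a[0] = 683` → a = [683, 2, 8, 3] (same object as b, c); b = [683, 2, 8, 3] (same object as a, c); c = [683, 2, 8, 3] (same object as a, b)
`b.append(131)` → a = [683, 2, 8, 3, 131] (same object as b, c); b = [683, 2, 8, 3, 131] (same object as a, c); c = [683, 2, 8, 3, 131] (same object as a, b)
`print(a)` → prints [683, 2, 8, 3, 131]
`print(c)` → prints [683, 2, 8, 3, 131]

Answer:
[683, 2, 8, 3, 131]
[683, 2, 8, 3, 131]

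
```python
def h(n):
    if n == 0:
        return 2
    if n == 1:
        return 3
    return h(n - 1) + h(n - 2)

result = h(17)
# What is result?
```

Build up from base cases: h(0)=2, h(1)=3, h(2)=5, h(3)=8, h(4)=13, h(5)=21, h(6)=34, ..., h(17)=6765

Answer: 6765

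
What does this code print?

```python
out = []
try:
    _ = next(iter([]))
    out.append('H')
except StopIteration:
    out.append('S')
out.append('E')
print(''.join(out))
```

Execution trace: 'S' (except StopIteration) → 'E' (after the try/except). Output: SE

Answer: SE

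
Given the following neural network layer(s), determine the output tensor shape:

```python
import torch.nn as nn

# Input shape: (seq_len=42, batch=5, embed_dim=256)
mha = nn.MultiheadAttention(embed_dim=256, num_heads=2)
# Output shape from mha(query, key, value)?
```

Input: (42, 5, 256) -> Output: (42, 5, 256)

Answer: (42, 5, 256)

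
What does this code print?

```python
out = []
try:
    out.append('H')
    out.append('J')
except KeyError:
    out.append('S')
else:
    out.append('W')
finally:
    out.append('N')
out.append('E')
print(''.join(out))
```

Execution trace: 'H' (try body) → 'J' (try body, no exception) → 'W' (else) → 'N' (finally) → 'E' (after the try/except). Output: HJWNE

Answer: HJWNE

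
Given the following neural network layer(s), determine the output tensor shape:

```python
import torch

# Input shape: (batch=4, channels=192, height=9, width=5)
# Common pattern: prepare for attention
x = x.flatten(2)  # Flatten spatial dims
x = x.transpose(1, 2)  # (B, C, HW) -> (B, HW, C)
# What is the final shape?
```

Input: (4, 192, 9, 5) -> after flatten(2): (4, 192, 45) -> Output: (4, 45, 192)

Answer: (4, 45, 192)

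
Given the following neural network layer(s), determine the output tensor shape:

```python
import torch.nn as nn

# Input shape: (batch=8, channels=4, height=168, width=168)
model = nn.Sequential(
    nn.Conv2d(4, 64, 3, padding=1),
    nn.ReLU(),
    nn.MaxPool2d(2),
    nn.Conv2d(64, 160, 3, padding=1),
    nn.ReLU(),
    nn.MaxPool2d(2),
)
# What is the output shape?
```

Input: (8, 4, 168, 168) -> after first Conv2d: (8, 64, 168, 168) -> after first MaxPool2d: (8, 64, 84, 84) -> after second Conv2d: (8, 160, 84, 84) -> Output: (8, 160, 42, 42)

Answer: (8, 160, 42, 42)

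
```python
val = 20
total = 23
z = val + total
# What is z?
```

Trace:
`val = 20` → val = 20
`total = 23` → total = 23
`z = val + total` → z = 43
So z = 43

Answer: 43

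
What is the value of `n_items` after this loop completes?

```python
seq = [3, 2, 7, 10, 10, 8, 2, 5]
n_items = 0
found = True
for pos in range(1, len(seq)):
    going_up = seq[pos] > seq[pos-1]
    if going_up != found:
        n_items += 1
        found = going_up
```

Count direction changes in [3, 2, 7, 10, 10, 8, 2, 5]
`n_items` takes the values: 0 → 1 → 2 → 3 → 4

Answer: 4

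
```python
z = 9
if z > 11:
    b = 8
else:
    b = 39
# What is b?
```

Trace:
`z = 9` → z = 9
`if z > 11: ...` → z > 11 is False, take else branch → b = 39
So b = 39

Answer: 39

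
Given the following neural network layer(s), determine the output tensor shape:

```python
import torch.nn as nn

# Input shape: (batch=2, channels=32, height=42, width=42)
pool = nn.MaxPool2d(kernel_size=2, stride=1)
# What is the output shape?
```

Input: (2, 32, 42, 42) -> Output: (2, 32, 41, 41)

Answer: (2, 32, 41, 41)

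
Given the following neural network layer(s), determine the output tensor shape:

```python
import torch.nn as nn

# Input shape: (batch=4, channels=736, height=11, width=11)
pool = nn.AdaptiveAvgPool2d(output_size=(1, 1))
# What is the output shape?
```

Input: (4, 736, 11, 11) -> Output: (4, 736, 1, 1)

Answer: (4, 736, 1, 1)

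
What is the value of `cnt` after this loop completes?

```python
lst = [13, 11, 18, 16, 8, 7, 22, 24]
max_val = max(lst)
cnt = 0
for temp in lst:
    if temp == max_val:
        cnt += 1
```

Count of max value 24 in [13, 11, 18, 16, 8, 7, 22, 24]
`cnt` takes the values: 0 → 1

Answer: 1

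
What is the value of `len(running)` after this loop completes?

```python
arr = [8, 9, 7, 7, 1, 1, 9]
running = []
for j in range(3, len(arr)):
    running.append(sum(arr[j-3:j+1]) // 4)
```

Number of 4-element averages
`running` takes the values: [] → [7] → [7, 6] → [7, 6, 4] → [7, 6, 4, 4]
So `len(running)` = 4

Answer: 4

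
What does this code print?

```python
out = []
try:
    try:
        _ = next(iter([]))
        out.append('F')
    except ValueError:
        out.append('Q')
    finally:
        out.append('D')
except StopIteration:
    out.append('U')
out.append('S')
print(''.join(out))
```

Execution trace: 'D' (inner finally) → 'U' (outer except StopIteration) → 'S' (after the try/except). Output: DUS

Answer: DUS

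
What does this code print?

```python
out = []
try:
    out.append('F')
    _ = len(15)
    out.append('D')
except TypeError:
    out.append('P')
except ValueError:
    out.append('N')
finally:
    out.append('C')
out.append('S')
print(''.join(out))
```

Execution trace: 'F' (try body) → 'P' (except TypeError) → 'C' (finally) → 'S' (after the try/except). Output: FPCS

Answer: FPCS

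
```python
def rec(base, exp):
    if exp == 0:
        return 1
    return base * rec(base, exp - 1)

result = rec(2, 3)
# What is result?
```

rec(2, 3) = 2 * 2 * 2 = 8

Answer: 8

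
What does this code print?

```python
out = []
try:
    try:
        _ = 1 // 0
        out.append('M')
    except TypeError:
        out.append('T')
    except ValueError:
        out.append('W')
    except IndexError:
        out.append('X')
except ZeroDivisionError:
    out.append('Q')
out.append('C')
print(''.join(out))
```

Execution trace: 'Q' (outer except ZeroDivisionError) → 'C' (after the try/except). Output: QC

Answer: QC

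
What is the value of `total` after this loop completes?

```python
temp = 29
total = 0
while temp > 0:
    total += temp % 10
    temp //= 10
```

Sum digits of 29
`total` takes the values: 0 → 9 → 11

Answer: 11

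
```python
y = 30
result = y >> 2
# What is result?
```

Trace:
`y = 30` → y = 30
`result = y >> 2` → result = 7
So result = 7

Answer: 7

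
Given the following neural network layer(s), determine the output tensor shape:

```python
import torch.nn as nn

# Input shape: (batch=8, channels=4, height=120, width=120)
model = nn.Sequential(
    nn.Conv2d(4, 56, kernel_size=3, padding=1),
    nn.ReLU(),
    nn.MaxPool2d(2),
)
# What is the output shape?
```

Input: (8, 4, 120, 120) -> after Conv2d: (8, 56, 120, 120) -> after ReLU: (8, 56, 120, 120) -> Output: (8, 56, 60, 60)

Answer: (8, 56, 60, 60)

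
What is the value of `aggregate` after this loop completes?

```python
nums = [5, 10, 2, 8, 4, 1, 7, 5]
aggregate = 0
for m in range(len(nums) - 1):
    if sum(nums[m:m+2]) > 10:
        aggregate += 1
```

Count windows with sum > 10
`aggregate` takes the values: 0 → 1 → 2 → 3 → 4

Answer: 4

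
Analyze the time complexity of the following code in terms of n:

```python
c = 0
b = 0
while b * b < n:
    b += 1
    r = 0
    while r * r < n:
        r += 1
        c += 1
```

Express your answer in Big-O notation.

Each loop level contributes: √n × √n. Multiplying the contributions gives O(n).

Answer: O(n)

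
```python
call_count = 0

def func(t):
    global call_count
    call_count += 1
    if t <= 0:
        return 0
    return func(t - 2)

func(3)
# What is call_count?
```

Linear recursion stepping by 2: 3 calls from t=3 down to ≤0.

Answer: 3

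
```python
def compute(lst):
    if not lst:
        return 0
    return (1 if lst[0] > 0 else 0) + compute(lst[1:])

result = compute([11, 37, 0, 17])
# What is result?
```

Count of positive elements in [11, 37, 0, 17] = 3

Answer: 3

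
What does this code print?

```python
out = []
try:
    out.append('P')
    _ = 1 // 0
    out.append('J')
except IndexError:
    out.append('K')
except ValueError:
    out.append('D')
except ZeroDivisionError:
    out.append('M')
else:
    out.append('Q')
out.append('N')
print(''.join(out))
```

Execution trace: 'P' (try body) → 'M' (except ZeroDivisionError) → 'N' (after the try/except). Output: PMN

Answer: PMN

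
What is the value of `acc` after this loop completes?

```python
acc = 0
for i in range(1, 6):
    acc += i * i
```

Sum of squares 1² to 5² = 55
`acc` takes the values: 0 → 1 → 5 → 14 → 30 → 55

Answer: 55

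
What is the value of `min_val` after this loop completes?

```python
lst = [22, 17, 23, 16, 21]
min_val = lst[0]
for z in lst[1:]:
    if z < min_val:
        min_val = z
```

Minimum of [22, 17, 23, 16, 21]
`min_val` takes the values: 22 → 17 → 16

Answer: 16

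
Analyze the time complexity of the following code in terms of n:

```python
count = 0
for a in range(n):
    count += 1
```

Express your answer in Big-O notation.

Each loop level contributes: n. Multiplying the contributions gives O(n).

Answer: O(n)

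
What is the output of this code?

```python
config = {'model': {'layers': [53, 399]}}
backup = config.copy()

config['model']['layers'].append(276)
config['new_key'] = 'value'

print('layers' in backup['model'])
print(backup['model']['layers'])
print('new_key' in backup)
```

Key concept: shallow copy gotcha with nested dict.
Step by step:
`config = {'model': {'layers': [53, 399]}}` → config = {'model': {'layers': [53, 399]}}
`backup = config.copy()` → backup = {'model': {'layers': [53, 399]}}
`config['model']['layers'].append(276)` → config = {'model': {'layers': [53, 399, 276]}}; backup = {'model': {'layers': [53, 399, 276]}}
`config['new_key'] = 'value'` → config = {'model': {'layers': [53, 399, 276]}, 'new_key': 'value'}
`print('layers' in backup['model'])` → prints True
`print(backup['model']['layers'])` → prints [53, 399, 276]
`print('new_key' in backup)` → prints False

Answer:
True
[53, 399, 276]
False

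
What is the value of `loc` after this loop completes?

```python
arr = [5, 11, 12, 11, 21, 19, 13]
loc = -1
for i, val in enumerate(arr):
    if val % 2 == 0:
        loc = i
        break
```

First even number index in [5, 11, 12, 11, 21, 19, 13]
`loc` takes the values: -1 → 2

Answer: 2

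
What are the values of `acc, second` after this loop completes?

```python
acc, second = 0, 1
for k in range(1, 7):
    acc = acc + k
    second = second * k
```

Sum and factorial of 1 to 6
`acc, second` takes the values: (0, 1) → (1, 1) → (3, 1) → (3, 2) → (6, 2) → (6, 6) → (10, 6) → (10, 24) → (15, 24) → (15, 120) → (21, 120) → (21, 720)

Answer: 21, 720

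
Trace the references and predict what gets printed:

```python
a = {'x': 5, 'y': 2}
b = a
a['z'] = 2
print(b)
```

Key concept: dict aliasing.
Step by step:
`a = {'x': 5, 'y': 2}` → a = {'x': 5, 'y': 2}
`b = a` → b = {'x': 5, 'y': 2} (same object as a)
`a['z'] = 2` → a = {'x': 5, 'y': 2, 'z': 2} (same object as b); b = {'x': 5, 'y': 2, 'z': 2} (same object as a)
`print(b)` → prints {'x': 5, 'y': 2, 'z': 2}

Answer: {'x': 5, 'y': 2, 'z': 2}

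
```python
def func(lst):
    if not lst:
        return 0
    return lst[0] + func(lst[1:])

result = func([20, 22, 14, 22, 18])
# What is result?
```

20 + 22 + 14 + 22 + 18 + 0 = 96

Answer: 96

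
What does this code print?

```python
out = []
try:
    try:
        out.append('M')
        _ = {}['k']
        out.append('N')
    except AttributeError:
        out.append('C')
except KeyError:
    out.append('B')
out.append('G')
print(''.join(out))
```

Execution trace: 'M' (inner try body) → 'B' (outer except KeyError) → 'G' (after the try/except). Output: MBG

Answer: MBG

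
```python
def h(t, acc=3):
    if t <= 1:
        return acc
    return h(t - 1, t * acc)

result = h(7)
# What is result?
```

Accumulator trace (n, acc): (7, 3) -> (6, 21) -> (5, 126) -> (4, 630) -> (3, 2520) -> (2, 7560) -> (1, 15120) -> return 15120

Answer: 15120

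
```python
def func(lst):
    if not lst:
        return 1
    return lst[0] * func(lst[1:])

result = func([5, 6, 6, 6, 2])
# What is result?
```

Product over [5, 6, 6, 6, 2] = 5 * 6 * 6 * 6 * 2 = 2160

Answer: 2160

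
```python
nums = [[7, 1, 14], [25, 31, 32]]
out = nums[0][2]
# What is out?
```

Trace:
`nums = [[7, 1, 14], [25, 31, 32]]` → nums = [[7, 1, 14], [25, 31, 32]]
`out = nums[0][2]` → out = 14
So out = 14

Answer: 14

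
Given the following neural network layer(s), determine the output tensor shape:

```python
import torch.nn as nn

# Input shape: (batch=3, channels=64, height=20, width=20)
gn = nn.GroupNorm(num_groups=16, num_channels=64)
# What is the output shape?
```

Input: (3, 64, 20, 20) -> Output: (3, 64, 20, 20)

Answer: (3, 64, 20, 20)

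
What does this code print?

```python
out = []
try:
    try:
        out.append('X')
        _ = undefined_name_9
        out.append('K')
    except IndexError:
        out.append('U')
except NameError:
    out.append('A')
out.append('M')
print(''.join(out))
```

Execution trace: 'X' (try body) → 'A' (outer except NameError) → 'M' (after the try/except). Output: XAM

Answer: XAM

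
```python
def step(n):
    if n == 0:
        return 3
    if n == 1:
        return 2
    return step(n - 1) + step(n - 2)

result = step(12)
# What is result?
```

Build up from base cases: step(0)=3, step(1)=2, step(2)=5, step(3)=7, step(4)=12, step(5)=19, step(6)=31, ..., step(12)=555

Answer: 555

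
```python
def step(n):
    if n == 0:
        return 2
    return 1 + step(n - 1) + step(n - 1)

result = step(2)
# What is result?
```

step(n) = 1 + 2·step(n-1), step(0)=2. Closed form: (2+1)·2^2 - 1 = 11.

Answer: 11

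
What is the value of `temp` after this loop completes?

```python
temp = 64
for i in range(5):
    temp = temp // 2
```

Halve 5 times: 64 // 2^5 = 2
`temp` takes the values: 64 → 32 → 16 → 8 → 4 → 2

Answer: 2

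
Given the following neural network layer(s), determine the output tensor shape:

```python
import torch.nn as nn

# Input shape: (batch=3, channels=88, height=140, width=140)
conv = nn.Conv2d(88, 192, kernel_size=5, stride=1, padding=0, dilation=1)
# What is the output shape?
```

Input: (3, 88, 140, 140) -> Output: (3, 192, 136, 136)

Answer: (3, 192, 136, 136)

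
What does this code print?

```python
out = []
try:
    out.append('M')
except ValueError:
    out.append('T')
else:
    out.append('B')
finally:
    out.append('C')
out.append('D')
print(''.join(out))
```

Execution trace: 'M' (try body, no exception) → 'B' (else) → 'C' (finally) → 'D' (after the try/except). Output: MBCD

Answer: MBCD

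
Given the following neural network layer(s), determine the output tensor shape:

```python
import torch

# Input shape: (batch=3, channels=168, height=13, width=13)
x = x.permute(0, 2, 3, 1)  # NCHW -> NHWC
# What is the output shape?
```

Input: (3, 168, 13, 13) -> Output: (3, 13, 13, 168)

Answer: (3, 13, 13, 168)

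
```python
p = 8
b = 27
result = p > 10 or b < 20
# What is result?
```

Trace:
`p = 8` → p = 8
`b = 27` → b = 27
`result = p > 10 or b < 20` → result = False
So result = False

Answer: False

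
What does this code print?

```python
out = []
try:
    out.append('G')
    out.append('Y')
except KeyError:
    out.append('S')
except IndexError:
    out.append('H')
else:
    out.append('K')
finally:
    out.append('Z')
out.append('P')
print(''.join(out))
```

Execution trace: 'G' (try body) → 'Y' (try body, no exception) → 'K' (else) → 'Z' (finally) → 'P' (after the try/except). Output: GYKZP

Answer: GYKZP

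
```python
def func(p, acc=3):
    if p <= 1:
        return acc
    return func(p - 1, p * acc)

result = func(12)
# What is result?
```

Accumulator trace (n, acc): (12, 3) -> (11, 36) -> (10, 396) -> (9, 3960) -> (8, 35640) -> (7, 285120) -> (6, 1995840) -> (5, 11975040) -> (4, 59875200) -> (3, 239500800) -> (2, 718502400) -> (1, 1437004800) -> return 1437004800

Answer: 1437004800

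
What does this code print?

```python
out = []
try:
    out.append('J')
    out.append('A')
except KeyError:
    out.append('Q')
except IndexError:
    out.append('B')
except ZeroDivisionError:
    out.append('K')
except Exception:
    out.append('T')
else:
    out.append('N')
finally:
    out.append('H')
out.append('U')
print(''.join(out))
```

Execution trace: 'J' (try body) → 'A' (try body, no exception) → 'N' (else) → 'H' (finally) → 'U' (after the try/except). Output: JANHU

Answer: JANHU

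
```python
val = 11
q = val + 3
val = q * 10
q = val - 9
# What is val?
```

Trace:
`val = 11` → val = 11
`q = val + 3` → q = 14
`val = q * 10` → val = 140
`q = val - 9` → q = 131
So val = 140

Answer: 140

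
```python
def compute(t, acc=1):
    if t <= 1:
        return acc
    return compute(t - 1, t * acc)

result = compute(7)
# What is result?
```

Accumulator trace (n, acc): (7, 1) -> (6, 7) -> (5, 42) -> (4, 210) -> (3, 840) -> (2, 2520) -> (1, 5040) -> return 5040

Answer: 5040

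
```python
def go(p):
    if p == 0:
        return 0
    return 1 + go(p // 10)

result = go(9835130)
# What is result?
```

Count of digits of 9835130: 7

Answer: 7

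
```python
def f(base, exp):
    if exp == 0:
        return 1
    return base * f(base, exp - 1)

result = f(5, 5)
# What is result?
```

f(5, 5) = 5 * 5 * 5 * 5 * 5 = 3125

Answer: 3125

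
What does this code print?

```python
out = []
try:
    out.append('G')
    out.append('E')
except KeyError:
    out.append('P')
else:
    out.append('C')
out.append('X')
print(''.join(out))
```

Execution trace: 'G' (try body) → 'E' (try body, no exception) → 'C' (else) → 'X' (after the try/except). Output: GECX

Answer: GECX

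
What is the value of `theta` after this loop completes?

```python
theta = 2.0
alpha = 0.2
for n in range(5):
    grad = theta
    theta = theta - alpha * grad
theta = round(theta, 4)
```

Gradient descent: w = 2.0 * (1 - 0.2)^5
`theta` takes the values: 2.0 → 1.6 → 1.28 → 1.024 → 0.8192 → 0.65536 → 0.6554

Answer: 0.6554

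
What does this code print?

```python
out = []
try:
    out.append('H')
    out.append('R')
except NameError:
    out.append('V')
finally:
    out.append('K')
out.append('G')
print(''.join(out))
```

Execution trace: 'H' (try body) → 'R' (try body, no exception) → 'K' (finally) → 'G' (after the try/except). Output: HRKG

Answer: HRKG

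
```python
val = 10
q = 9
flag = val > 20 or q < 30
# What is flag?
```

Trace:
`val = 10` → val = 10
`q = 9` → q = 9
`flag = val > 20 or q < 30` → flag = True
So flag = True

Answer: True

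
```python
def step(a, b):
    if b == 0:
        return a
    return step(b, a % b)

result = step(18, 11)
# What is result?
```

step(18, 11) -> step(11, 7) -> step(7, 4) -> step(4, 3) -> step(3, 1) -> step(1, 0) -> 1

Answer: 1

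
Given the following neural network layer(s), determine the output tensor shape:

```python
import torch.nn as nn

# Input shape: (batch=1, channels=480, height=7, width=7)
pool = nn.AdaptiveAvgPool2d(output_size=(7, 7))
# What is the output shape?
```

Input: (1, 480, 7, 7) -> Output: (1, 480, 7, 7)

Answer: (1, 480, 7, 7)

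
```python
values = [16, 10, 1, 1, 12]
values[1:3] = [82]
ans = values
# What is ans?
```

Trace:
`values = [16, 10, 1, 1, 12]` → values = [16, 10, 1, 1, 12]
`values[1:3] = [82]` → values = [16, 82, 1, 12]
`ans = values` → ans = [16, 82, 1, 12]
So ans = [16, 82, 1, 12]

Answer: [16, 82, 1, 12]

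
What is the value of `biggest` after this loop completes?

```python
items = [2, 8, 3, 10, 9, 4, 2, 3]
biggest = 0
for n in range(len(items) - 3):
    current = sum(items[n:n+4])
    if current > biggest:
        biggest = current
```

Max sum of 4-element window in [2, 8, 3, 10, 9, 4, 2, 3]
`biggest` takes the values: 0 → 23 → 30

Answer: 30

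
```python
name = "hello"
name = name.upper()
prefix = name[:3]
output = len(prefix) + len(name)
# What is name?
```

Trace:
`name = "hello"` → name = 'hello'
`name = name.upper()` → name = 'HELLO'
`prefix = name[:3]` → prefix = 'HEL'
`output = len(prefix) + len(name)` → output = 8
So name = 'HELLO'

Answer: 'HELLO'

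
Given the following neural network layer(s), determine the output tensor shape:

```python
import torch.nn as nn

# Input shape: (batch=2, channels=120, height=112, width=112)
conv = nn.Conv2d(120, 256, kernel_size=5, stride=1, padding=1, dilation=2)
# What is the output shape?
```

Input: (2, 120, 112, 112) -> Output: (2, 256, 106, 106)

Answer: (2, 256, 106, 106)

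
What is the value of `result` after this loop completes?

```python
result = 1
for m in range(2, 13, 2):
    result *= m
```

Product of even numbers 2 to 12
`result` takes the values: 1 → 2 → 8 → 48 → 384 → 3840 → 46080

Answer: 46080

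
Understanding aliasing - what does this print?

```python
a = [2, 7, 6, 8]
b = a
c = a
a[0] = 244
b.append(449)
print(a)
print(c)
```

Key concept: multiple aliases.
Step by step:
`a = [2, 7, 6, 8]` → a = [2, 7, 6, 8]
`b = a` → b = [2, 7, 6, 8] (same object as a)
`c = a` → c = [2, 7, 6, 8] (same object as a, b)
`a[0] = 244` → a = [244, 7, 6, 8] (same object as b, c); b = [244, 7, 6, 8] (same object as a, c); c = [244, 7, 6, 8] (same object as a, b)
`b.append(449)` → a = [244, 7, 6, 8, 449] (same object as b, c); b = [244, 7, 6, 8, 449] (same object as a, c); c = [244, 7, 6, 8, 449] (same object as a, b)
`print(a)` → prints [244, 7, 6, 8, 449]
`print(c)` → prints [244, 7, 6, 8, 449]

Answer:
[244, 7, 6, 8, 449]
[244, 7, 6, 8, 449]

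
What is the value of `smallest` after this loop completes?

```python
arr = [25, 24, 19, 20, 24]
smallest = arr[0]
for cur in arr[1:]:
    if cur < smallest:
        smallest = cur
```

Minimum of [25, 24, 19, 20, 24]
`smallest` takes the values: 25 → 24 → 19

Answer: 19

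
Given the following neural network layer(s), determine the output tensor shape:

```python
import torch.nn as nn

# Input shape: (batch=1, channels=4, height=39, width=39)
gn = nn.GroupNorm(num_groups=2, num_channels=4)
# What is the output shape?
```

Input: (1, 4, 39, 39) -> Output: (1, 4, 39, 39)

Answer: (1, 4, 39, 39)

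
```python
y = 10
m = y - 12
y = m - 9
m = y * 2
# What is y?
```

Trace:
`y = 10` → y = 10
`m = y - 12` → m = -2
`y = m - 9` → y = -11
`m = y * 2` → m = -22
So y = -11

Answer: -11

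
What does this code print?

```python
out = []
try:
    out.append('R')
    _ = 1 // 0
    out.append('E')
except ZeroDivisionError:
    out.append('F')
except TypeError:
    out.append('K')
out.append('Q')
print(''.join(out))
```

Execution trace: 'R' (try body) → 'F' (except ZeroDivisionError) → 'Q' (after the try/except). Output: RFQ

Answer: RFQ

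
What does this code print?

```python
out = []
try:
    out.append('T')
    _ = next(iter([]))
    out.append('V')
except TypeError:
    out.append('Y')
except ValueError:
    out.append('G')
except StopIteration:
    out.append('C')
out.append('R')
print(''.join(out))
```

Execution trace: 'T' (try body) → 'C' (except StopIteration) → 'R' (after the try/except). Output: TCR

Answer: TCR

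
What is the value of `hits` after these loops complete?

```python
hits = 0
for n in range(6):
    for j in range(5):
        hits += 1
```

6 * 5 = 30
`hits` takes the values: 0 → 1 → 2 → 3 → 4 → 5 → 6 → 7 → 8 → 9 → 10 → 11 → 12 → 13 → 14 → 15 → 16 → 17 → 18 → 19 → 20 → 21 → 22 → 23 → 24 → 25 → 26 → 27 → 28 → 29 → 30

Answer: 30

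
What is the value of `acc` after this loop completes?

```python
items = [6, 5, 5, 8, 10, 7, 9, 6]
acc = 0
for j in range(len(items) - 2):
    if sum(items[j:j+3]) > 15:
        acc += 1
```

Count windows with sum > 15
`acc` takes the values: 0 → 1 → 2 → 3 → 4 → 5 → 6

Answer: 6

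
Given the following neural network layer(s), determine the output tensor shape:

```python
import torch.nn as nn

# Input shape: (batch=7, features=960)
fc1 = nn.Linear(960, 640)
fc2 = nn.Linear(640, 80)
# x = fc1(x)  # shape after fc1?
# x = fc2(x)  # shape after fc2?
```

Input: (7, 960) -> after fc1: (7, 640) -> Output: (7, 80)

Answer: (7, 80)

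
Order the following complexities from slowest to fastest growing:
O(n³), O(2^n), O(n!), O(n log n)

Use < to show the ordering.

Ordered by growth rate: O(n log n) < O(n³) < O(2^n) < O(n!)

Answer: O(n log n) < O(n³) < O(2^n) < O(n!)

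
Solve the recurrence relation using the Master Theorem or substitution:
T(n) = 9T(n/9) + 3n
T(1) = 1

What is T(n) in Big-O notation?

By Master Theorem: a=9, b=9, f(n)=3n. Since log_9(9) = 1 and f(n) = Θ(n^1), Case 2 applies. T(n) = O(n log n).

Answer: O(n log n)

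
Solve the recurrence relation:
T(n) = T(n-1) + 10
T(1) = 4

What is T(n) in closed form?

Unrolling: T(n) = T(1) + 10·(n-1) = 4 + 10(n-1) = 10n - 6.

Answer: T(n) = 10n - 6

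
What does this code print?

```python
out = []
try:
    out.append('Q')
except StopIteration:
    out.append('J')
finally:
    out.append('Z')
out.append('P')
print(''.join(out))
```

Execution trace: 'Q' (try body, no exception) → 'Z' (finally) → 'P' (after the try/except). Output: QZP

Answer: QZP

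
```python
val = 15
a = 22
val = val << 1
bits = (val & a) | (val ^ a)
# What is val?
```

Trace:
`val = 15` → val = 15
`a = 22` → a = 22
`val = val << 1` → val = 30
`bits = (val & a) | (val ^ a)` → bits = 30
So val = 30

Answer: 30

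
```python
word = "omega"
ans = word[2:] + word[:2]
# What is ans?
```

Trace:
`word = "omega"` → word = 'omega'
`ans = word[2:] + word[:2]` → ans = 'egaom'
So ans = 'egaom'

Answer: 'egaom'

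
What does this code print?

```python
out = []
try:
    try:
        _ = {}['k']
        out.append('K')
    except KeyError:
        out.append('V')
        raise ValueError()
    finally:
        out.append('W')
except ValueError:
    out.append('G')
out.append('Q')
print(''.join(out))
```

Execution trace: 'V' (inner except KeyError) → 'W' (inner finally) → 'G' (outer except ValueError) → 'Q' (after the try/except). Output: VWGQ

Answer: VWGQ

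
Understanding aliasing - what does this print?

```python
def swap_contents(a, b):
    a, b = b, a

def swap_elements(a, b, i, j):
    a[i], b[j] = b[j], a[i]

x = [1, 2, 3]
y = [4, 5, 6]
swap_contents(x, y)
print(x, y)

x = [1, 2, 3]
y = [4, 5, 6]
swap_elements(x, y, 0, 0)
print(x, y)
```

Key concept: parameter rebinding vs mutation.
Step by step:
`x = [1, 2, 3]` → x = [1, 2, 3]
`y = [4, 5, 6]` → y = [4, 5, 6]
`swap_contents(x, y)` → no visible change to tracked variables
`print(x, y)` → prints [1, 2, 3] [4, 5, 6]
`x = [1, 2, 3]` → x = [1, 2, 3]
`y = [4, 5, 6]` → y = [4, 5, 6]
`swap_elements(x, y, 0, 0)` → x = [4, 2, 3]; y = [1, 5, 6]
`print(x, y)` → prints [4, 2, 3] [1, 5, 6]

Answer:
[1, 2, 3] [4, 5, 6]
[4, 2, 3] [1, 5, 6]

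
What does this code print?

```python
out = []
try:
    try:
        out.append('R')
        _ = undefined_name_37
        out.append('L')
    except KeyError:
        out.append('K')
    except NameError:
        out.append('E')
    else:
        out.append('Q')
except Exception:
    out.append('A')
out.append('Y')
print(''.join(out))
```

Execution trace: 'R' (inner try body) → 'E' (inner except NameError) → 'Y' (after the try/except). Output: REY

Answer: REY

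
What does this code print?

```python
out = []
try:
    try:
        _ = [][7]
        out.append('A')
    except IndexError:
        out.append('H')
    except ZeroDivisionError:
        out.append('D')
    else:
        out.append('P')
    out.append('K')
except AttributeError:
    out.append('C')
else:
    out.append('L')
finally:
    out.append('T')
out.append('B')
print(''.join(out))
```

Execution trace: 'H' (inner except IndexError) → 'K' (try body, no exception) → 'L' (else) → 'T' (finally) → 'B' (after the try/except). Output: HKLTB

Answer: HKLTB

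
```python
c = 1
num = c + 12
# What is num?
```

Trace:
`c = 1` → c = 1
`num = c + 12` → num = 13
So num = 13

Answer: 13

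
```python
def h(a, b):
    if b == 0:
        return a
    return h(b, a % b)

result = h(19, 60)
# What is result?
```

h(19, 60) -> h(60, 19) -> h(19, 3) -> h(3, 1) -> h(1, 0) -> 1

Answer: 1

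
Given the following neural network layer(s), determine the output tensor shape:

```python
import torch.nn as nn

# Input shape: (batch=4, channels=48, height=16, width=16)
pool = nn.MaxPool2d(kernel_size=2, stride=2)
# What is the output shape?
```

Input: (4, 48, 16, 16) -> Output: (4, 48, 8, 8)

Answer: (4, 48, 8, 8)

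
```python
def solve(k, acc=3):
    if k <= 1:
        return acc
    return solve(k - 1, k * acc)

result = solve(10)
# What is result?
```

Accumulator trace (n, acc): (10, 3) -> (9, 30) -> (8, 270) -> (7, 2160) -> (6, 15120) -> (5, 90720) -> (4, 453600) -> (3, 1814400) -> (2, 5443200) -> (1, 10886400) -> return 10886400

Answer: 10886400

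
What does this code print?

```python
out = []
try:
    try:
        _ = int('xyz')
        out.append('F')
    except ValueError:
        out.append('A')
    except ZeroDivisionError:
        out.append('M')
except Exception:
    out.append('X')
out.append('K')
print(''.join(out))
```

Execution trace: 'A' (inner except ValueError) → 'K' (after the try/except). Output: AK

Answer: AK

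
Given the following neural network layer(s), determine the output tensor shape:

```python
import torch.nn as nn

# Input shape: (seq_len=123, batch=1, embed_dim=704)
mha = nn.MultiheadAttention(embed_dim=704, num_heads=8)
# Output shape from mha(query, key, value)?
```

Input: (123, 1, 704) -> Output: (123, 1, 704)

Answer: (123, 1, 704)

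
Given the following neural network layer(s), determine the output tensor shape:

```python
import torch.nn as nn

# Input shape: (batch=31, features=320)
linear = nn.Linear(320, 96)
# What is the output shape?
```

Input: (31, 320) -> Output: (31, 96)

Answer: (31, 96)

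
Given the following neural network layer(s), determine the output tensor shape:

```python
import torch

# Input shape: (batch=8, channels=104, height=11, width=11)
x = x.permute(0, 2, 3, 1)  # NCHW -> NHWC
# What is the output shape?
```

Input: (8, 104, 11, 11) -> Output: (8, 11, 11, 104)

Answer: (8, 11, 11, 104)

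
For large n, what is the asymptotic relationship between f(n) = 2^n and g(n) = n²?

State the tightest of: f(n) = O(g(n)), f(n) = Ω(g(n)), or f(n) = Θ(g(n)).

2^n vs n²: f(n) = Ω(g(n)) but not O(g(n)) — 2^n grows strictly faster than n².

Answer: f(n) = Ω(g(n)) but not O(g(n)) — 2^n grows strictly faster than n².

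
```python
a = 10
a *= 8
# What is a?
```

Trace:
`a = 10` → a = 10
`a *= 8` → a = 80
So a = 80

Answer: 80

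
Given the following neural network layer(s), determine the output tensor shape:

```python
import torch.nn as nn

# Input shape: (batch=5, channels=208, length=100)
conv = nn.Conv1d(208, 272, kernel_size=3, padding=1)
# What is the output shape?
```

Input: (5, 208, 100) -> Output: (5, 272, 100)

Answer: (5, 272, 100)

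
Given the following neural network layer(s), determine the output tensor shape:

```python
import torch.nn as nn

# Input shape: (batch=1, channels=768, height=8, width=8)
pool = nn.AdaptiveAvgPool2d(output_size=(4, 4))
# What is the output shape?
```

Input: (1, 768, 8, 8) -> Output: (1, 768, 4, 4)

Answer: (1, 768, 4, 4)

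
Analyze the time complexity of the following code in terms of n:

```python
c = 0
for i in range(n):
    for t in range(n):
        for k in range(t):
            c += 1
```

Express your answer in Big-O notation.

Each loop level contributes: n × n × n. Multiplying the contributions gives O(n^3).

Answer: O(n^3)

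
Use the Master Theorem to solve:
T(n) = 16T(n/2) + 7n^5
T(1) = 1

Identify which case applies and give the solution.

a=16, b=2, f(n)=7n^5. log_2(16) = 4. Since c=5 > 4 and the regularity condition holds (16(n/2)^5 = (16/2^5)n^5 with 16/2^5 < 1), Case 3 applies: T(n) = Θ(f(n)) = O(n^5).

Answer: O(n^5) - Case 3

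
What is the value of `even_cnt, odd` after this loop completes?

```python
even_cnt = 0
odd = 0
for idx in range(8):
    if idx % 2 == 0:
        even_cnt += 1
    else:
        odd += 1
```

Count evens and odds in range(8)
`even_cnt, odd` takes the values: (0, 0) → (1, 0) → (1, 1) → (2, 1) → (2, 2) → (3, 2) → (3, 3) → (4, 3) → (4, 4)

Answer: 4, 4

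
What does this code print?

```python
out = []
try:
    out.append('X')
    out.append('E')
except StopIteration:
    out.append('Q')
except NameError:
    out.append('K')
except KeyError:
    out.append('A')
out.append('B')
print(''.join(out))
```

Execution trace: 'X' (try body) → 'E' (try body, no exception) → 'B' (after the try/except). Output: XEB

Answer: XEB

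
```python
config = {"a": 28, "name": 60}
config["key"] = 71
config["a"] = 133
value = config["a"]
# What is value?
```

Trace:
`config = {"a": 28, "name": 60}` → config = {'a': 28, 'name': 60}
`config["key"] = 71` → config = {'a': 28, 'name': 60, 'key': 71}
`config["a"] = 133` → config = {'a': 133, 'name': 60, 'key': 71}
`value = config["a"]` → value = 133
So value = 133

Answer: 133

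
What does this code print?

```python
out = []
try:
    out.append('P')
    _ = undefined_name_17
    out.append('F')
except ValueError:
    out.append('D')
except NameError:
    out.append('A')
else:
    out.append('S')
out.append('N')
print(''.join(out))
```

Execution trace: 'P' (try body) → 'A' (except NameError) → 'N' (after the try/except). Output: PAN

Answer: PAN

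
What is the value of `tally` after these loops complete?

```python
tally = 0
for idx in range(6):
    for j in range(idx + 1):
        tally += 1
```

Triangle: 1 + 2 + ... + 6
`tally` takes the values: 0 → 1 → 2 → 3 → 4 → 5 → 6 → 7 → 8 → 9 → 10 → 11 → 12 → 13 → 14 → 15 → 16 → 17 → 18 → 19 → 20 → 21

Answer: 21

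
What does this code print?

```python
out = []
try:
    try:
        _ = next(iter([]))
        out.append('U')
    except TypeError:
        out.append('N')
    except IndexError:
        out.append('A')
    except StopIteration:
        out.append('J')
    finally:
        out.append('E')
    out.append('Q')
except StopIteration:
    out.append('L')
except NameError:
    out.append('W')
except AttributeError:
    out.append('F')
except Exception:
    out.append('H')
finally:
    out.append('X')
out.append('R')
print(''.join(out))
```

Execution trace: 'J' (inner except StopIteration) → 'E' (inner finally) → 'Q' (try body, no exception) → 'X' (finally) → 'R' (after the try/except). Output: JEQXR

Answer: JEQXR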